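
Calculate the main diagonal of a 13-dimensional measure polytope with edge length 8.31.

Diagonal = √13 · 8.31 ≈ 29.9621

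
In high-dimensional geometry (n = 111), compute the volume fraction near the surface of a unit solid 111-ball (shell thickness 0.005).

1 - (1-0.005)^111 ≈ 0.426726 ≈ 42.67%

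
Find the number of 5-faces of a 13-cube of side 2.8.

f_5(13-cube) = (13 choose 5) · 2^8 = 329472.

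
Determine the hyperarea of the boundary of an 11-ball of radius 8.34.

S_11(8.34) = 2·π^(11/2)·(8.34)^10 / Γ(11/2) ≈ 3.3741e+10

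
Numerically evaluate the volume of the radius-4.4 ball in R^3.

Volume = π^{3/2}·(4.4)^3/Γ(5/2) ≈ 356.818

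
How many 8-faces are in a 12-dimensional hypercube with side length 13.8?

An n-cube has C(n,k)·2^(n-k) k-faces. Here C(12,8)·2^4 = 495·16 = 7920.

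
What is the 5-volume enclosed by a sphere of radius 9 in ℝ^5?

V = 157464·π^2/5 ≈ 310821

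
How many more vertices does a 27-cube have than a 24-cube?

The 27-cube has 2^27 = 134217728 vertices. The 24-cube has 2^24 = 16777216 vertices. Difference: 134217728 - 16777216 = 117440512.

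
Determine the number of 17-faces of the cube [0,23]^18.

Choose 17 of 18 axes to span the face (C(18,17) = 18 ways), then fix each of the remaining 1 coordinate at one of its two extreme values (2^1 = 2 ways): 18·2 = 36.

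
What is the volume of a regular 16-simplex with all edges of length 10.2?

V = (10.2^16 / 16!) · √((16+1) / 2^16) ≈ 10.5674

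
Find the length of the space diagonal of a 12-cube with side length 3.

Diagonal = √12 · 3 ≈ 10.3923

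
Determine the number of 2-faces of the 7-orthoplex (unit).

Each 2-face is the convex hull of 3 vertices, one chosen as ±e_i from each of 3 distinct axes: 2^3·C(7,3) = 280.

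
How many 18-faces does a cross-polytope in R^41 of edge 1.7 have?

Number of 18-faces = 2^(18+1) · C(41,18+1) = 524288 · 244662670200 = 128273702033817600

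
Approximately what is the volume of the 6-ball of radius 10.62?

The n-ball volume is π^(n/2)·r^n/Γ(n/2+1). With n=6, r=10.62: V ≈ 7.41388e+06.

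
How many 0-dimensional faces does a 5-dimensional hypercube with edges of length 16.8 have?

Choose 0 of 5 axes to span the face (C(5,0) = 1 way), then fix each of the remaining 5 coordinates at one of its two extreme values (2^5 = 32 ways): 1·32 = 32.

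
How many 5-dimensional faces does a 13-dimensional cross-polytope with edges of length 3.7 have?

Each 5-face is the convex hull of 6 vertices, one chosen as ±e_i from each of 6 distinct axes: 2^6·C(13,6) = 109824.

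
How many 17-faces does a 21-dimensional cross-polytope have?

f_17(21-orthoplex) = 2^18 · (21 choose 18) = 348651520.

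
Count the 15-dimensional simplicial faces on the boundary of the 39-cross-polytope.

f_15(39-orthoplex) = 2^16 · (39 choose 16) = 2471445200240640.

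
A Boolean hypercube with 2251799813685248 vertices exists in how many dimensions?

The n-cube has 2^n vertices, and 2251799813685248 = 2^51, so n = 51.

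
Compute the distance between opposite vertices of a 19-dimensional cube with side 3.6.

The space diagonal of an n-cube of side s is s√n. Here 3.6·√19 ≈ 15.692.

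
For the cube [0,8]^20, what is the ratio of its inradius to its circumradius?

r_in = 8/2 (half the side); r_out = 8√20/2 (half the diagonal). Ratio = 1/√20 ≈ 0.223607.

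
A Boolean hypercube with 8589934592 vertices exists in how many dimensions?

n = log_2(8589934592) = 33.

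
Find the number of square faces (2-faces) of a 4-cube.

Choose 2 of 4 axes to span the face (C(4,2) = 6 ways), then fix each of the remaining 2 coordinates at one of its two extreme values (2^2 = 4 ways): 6·4 = 24.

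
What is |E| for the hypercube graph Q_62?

An n-cube has n·2^(n-1) edges. With n = 62: 62·2305843009213693952 = 142962266571249025024.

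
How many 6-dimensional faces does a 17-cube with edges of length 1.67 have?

Choose 6 of 17 axes to span the face (C(17,6) = 12376 ways), then fix each of the remaining 11 coordinates at one of its two extreme values (2^11 = 2048 ways): 12376·2048 = 25346048.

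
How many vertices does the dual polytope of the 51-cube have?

An n-cross-polytope has 2n vertices; here n = 51, giving 102.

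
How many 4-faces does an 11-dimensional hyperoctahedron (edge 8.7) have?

An n-cross-polytope has 2^(k+1)·C(n,k+1) k-faces. Here 2^5·C(11,5) = 32·462 = 14784.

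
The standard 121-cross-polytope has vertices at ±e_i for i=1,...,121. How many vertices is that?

Number of vertices = 2n = 242.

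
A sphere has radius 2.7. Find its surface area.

S_3(2.7) = 2·π^(3/2)·(2.7)^2 / Γ(3/2) = 4πr² = 4π·(2.7)² ≈ 91.6088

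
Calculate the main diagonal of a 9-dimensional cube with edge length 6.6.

||(6.6,6.6,...,6.6)|| = √(9)·6.6 = 19.8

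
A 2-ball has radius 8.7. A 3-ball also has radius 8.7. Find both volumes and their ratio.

V_2(8.7) ≈ 237.787. V_3(8.7) ≈ 2758.33. Ratio V_2/V_3 ≈ 0.08621.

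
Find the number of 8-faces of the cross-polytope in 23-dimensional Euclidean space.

Each 8-face is the convex hull of 9 vertices, one chosen as ±e_i from each of 9 distinct axes: 2^9·C(23,9) = 418401280.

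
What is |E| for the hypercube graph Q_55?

The 55-cube has n·2^(n-1) = 55·2^54 = 55·18014398509481984 = 990791918021509120 edges.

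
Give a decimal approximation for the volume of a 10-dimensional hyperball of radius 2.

The n-ball volume is π^(n/2)·r^n/Γ(n/2+1). With n=10, r=2: V = 128·π^5/15 ≈ 2611.37.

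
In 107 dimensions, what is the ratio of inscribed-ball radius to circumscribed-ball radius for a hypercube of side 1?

Ratio = (s/2)/(s√107/2) = 107^(-1/2) ≈ 0.0966736.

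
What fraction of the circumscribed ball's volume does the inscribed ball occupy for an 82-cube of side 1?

V_in/V_out = n^(-n/2) = 82^(-82/2) ≈ 3.4169e-79.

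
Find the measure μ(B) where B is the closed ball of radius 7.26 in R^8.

The n-ball volume is π^(n/2)·r^n/Γ(n/2+1). With n=8, r=7.26: V ≈ 3.13243e+07.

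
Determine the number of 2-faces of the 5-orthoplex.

f_2(5-orthoplex) = 2^3 · (5 choose 3) = 80.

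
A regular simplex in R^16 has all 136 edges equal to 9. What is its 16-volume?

V_16 = √(17) · 9^16 / (16! · 2^(16/2)) ≈ 1.42641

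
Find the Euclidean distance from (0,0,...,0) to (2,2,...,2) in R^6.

||(2,2,...,2)|| = √(6)·2 ≈ 4.89898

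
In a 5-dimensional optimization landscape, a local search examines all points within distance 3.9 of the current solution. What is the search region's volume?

V_5(3.9) = π^(5/2) · (3.9)^5 / Γ(5/2 + 1) ≈ 4749.21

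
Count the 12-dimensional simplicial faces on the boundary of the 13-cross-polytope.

f_12(13-orthoplex) = 2^13 · (13 choose 13) = 8192.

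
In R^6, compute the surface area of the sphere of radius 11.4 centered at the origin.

The surface area of an n-ball is 2π^(n/2) r^(n-1) / Γ(n/2). For n=6, r=11.4: 5.96999e+06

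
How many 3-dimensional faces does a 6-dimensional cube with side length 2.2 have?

Number of 3-faces = C(6,3) · 2^(6-3) = 20 · 8 = 160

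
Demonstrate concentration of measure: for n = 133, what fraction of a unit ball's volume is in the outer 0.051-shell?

1 - (1-0.051)^133 ≈ 0.999053 ≈ 99.91%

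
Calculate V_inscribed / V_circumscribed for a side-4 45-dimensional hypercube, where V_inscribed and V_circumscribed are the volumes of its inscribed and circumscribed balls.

V_in / V_out = (r_in/r_out)^45 = (1/√45)^45 = 45^(-45/2) ≈ 6.34919e-38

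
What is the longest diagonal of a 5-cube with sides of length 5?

d = √(5² + 5² + ... + 5²) [5 terms] = √(5·5²) = 5√5 ≈ 11.1803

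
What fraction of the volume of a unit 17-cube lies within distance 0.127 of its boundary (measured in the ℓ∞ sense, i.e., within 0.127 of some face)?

Shell fraction = 1 - (1-0.254)^17 ≈ 0.993136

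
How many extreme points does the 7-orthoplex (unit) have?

An n-cross-polytope has 2n vertices; here n = 7, giving 14.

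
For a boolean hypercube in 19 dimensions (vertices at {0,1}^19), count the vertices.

The 19-cube has 2^19 = 524288 vertices.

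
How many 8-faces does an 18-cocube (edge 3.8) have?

Number of 8-faces = 2^(8+1) · C(18,8+1) = 512 · 48620 = 24893440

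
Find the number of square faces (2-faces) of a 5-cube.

Choose 2 of 5 axes to span the face (C(5,2) = 10 ways), then fix each of the remaining 3 coordinates at one of its two extreme values (2^3 = 8 ways): 10·8 = 80.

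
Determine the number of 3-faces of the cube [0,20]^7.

An n-cube has C(n,k)·2^(n-k) k-faces. Here C(7,3)·2^4 = 35·16 = 560.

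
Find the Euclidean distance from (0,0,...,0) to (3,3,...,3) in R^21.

||(3,3,...,3)|| = √(21)·3 ≈ 13.7477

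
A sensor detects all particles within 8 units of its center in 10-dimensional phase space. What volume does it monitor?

V = 134217728·π^5/15 ≈ 2.73822e+09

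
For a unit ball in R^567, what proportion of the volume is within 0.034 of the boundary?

V(inner)/V(outer) = ((1-0.034)/1)^567 ≈ 3.034e-09, so the shell fraction is 0.999999997.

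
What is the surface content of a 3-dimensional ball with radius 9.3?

The surface area of an n-ball is 2π^(n/2) r^(n-1) / Γ(n/2). For n=3, r=9.3: 4πr² = 4π·(9.3)² ≈ 1086.87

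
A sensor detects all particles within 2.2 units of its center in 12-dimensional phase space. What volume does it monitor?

Volume = π^{12/2}·(2.2)^12/Γ(7) ≈ 17164.8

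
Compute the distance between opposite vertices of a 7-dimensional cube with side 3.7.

Diagonal = √7 · 3.7 ≈ 9.78928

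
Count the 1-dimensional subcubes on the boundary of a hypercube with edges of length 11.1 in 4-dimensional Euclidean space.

f_1(4-cube) = (4 choose 1) · 2^3 = 32.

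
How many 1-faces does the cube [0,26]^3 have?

An n-cube has n·2^(n-1) edges. With n = 3: 3·4 = 12.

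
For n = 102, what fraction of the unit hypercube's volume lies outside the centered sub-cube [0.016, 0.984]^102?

1 - (1 - 2·0.016)^102 = 1 - 0.968^102 ≈ 0.963752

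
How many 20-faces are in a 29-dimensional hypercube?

f_20(29-cube) = (29 choose 20) · 2^9 = 5127682560.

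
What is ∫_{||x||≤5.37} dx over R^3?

Volume = π^{3/2}·(5.37)^3/Γ(5/2) ≈ 648.652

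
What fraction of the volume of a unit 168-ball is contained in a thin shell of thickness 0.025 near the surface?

V(inner)/V(outer) = ((1-0.025)/1)^168 ≈ 0.01422, so the shell fraction is 0.985784.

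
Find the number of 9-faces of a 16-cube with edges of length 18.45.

An n-cube has C(n,k)·2^(n-k) k-faces. Here C(16,9)·2^7 = 11440·128 = 1464320.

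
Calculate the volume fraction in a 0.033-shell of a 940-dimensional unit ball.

1 - (1-0.033)^940 ≈ 1 - 1.999e-14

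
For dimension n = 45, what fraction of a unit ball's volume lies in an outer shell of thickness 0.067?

1 - (1-0.067)^45 ≈ 0.955876 ≈ 95.59%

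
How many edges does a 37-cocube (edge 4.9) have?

An n-cross-polytope has 2^(k+1)·C(n,k+1) k-faces. Here 2^2·C(37,2) = 4·666 = 2664.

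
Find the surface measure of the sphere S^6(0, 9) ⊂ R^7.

S_7(9) = 2·π^(7/2)·(9)^6 / Γ(7/2) = 2834352·π^3/5 ≈ 1.75765e+07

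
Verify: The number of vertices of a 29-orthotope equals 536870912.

True. The 29-cube has 2^29 = 536870912 vertices.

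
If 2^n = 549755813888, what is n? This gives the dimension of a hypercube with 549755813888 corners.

n = log_2(549755813888) = 39.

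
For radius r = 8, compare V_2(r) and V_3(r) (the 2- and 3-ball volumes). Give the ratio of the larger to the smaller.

V_2(8) ≈ 201.062, V_3(8) ≈ 2144.66. The 3-ball is larger by a factor of 10.67.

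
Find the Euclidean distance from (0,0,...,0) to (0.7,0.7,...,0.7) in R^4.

Diagonal = √4 · 0.7 = 1.4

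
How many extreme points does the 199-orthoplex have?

An n-cross-polytope has 2n vertices; here n = 199, giving 398.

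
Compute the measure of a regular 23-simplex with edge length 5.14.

V = (5.14^23 / 23!) · √((23+1) / 2^23) ≈ 1.47203e-09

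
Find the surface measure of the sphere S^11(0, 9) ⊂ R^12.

S_12(9) = 2·π^(12/2)·(9)^11 / Γ(12/2) = 10460353203·π^6/20 ≈ 5.02824e+11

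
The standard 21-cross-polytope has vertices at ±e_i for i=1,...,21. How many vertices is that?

The 21-dimensional cross-polytope has 2n = 2·21 = 42 vertices.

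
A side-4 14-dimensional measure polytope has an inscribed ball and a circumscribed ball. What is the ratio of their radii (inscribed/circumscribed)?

For an n-cube of any side s, the inradius is s/2 and the circumradius is s√n/2, so the ratio is 1/√14 ≈ 0.267261.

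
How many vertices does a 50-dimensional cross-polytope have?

Number of vertices = 2n = 100.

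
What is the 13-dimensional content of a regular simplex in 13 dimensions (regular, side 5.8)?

Volume = 5.8^13 · √(14/2^13) / 13! ≈ 0.0558024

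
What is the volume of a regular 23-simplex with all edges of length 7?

V_23 = √(24) · 7^23 / (23! · 2^(23/2)) ≈ 1.79069e-06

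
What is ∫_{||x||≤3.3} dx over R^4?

The n-ball volume is π^(n/2)·r^n/Γ(n/2+1). With n=4, r=3.3: V ≈ 585.229.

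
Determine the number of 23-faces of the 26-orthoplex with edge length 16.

An n-cross-polytope has 2^(k+1)·C(n,k+1) k-faces. Here 2^24·C(26,24) = 16777216·325 = 5452595200.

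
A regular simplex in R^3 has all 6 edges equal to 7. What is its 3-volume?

Volume = (√2/12) · 7³ = 40.4229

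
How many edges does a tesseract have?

The 4-cube has n·2^(n-1) = 4·2^3 = 4·8 = 32 edges.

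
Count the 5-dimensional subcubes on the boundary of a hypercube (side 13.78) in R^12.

Number of 5-faces = C(12,5) · 2^(12-5) = 792 · 128 = 101376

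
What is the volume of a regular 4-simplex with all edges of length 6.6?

For a regular n-simplex with edge a, V = (a^n / n!)·√((n+1)/2^n). With a=6.6, n=4: V ≈ 44.1967.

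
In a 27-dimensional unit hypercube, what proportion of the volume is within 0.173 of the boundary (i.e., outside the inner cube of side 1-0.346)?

Shell fraction = 1 - (1-0.346)^27 ≈ 0.99999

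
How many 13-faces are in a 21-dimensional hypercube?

An n-cube has C(n,k)·2^(n-k) k-faces. Here C(21,13)·2^8 = 203490·256 = 52093440.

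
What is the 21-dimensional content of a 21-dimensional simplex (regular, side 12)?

V_21 = √(22) · 12^21 / (21! · 2^(21/2)) ≈ 2.91648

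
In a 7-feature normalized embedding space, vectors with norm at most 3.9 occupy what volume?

V_7(3.9) = π^(7/2) · (3.9)^7 / Γ(7/2 + 1) ≈ 64838.4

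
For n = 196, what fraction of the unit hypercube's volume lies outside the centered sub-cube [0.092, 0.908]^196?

The inner cube has side 1-2·0.092 = 0.816 and volume (0.816)^196 ≈ 4.912e-18, so the shell holds 1 - 4.912e-18 of the volume.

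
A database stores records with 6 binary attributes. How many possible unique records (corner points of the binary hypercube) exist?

Each vertex is a binary string of length 6, so there are 2^6 = 64.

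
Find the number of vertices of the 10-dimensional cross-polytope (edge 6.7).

An n-cross-polytope has 2n vertices; here n = 10, giving 20.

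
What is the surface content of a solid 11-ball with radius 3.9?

The surface area of an n-ball is 2π^(n/2) r^(n-1) / Γ(n/2). For n=11, r=3.9: 1.68711e+07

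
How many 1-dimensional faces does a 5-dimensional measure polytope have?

Number of 1-faces = C(5,1) · 2^(5-1) = 5 · 16 = 80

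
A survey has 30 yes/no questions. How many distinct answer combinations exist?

Each vertex is a binary string of length 30, so there are 2^30 = 1073741824.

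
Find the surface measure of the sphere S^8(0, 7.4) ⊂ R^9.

|∂B_9(7.4)| ≈ 2.6694e+08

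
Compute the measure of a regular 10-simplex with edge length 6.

V_10 = √(11) · 6^10 / (10! · 2^(10/2)) ≈ 1.72701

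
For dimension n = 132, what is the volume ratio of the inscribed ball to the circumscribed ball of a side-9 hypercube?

The radii are 9/2 and 9√132/2, so the volume ratio is (1/√132)^132 = 132^{-132/2} ≈ 1.10185e-140.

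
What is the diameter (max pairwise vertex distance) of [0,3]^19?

The space diagonal of an n-cube of side s is s√n. Here 3·√19 ≈ 13.0767.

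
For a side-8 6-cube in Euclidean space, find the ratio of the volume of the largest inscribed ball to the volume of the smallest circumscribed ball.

V_in / V_out = (r_in/r_out)^6 = (1/√6)^6 = 6^(-6/2) ≈ 0.00462963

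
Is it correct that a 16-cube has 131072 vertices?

False. The 16-cube has 2^16 = 65536 vertices.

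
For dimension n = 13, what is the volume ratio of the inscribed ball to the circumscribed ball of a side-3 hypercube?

The radii are 3/2 and 3√13/2, so the volume ratio is (1/√13)^13 = 13^{-13/2} ≈ 5.74603e-08.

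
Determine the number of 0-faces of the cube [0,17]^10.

An n-cube has C(n,k)·2^(n-k) k-faces. Here C(10,0)·2^10 = 1·1024 = 1024.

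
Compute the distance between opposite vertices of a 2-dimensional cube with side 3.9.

The space diagonal of an n-cube of side s is s√n. Here 3.9·√2 ≈ 5.51543.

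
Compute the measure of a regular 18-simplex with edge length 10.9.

For a regular n-simplex with edge a, V = (a^n / n!)·√((n+1)/2^n). With a=10.9, n=18: V ≈ 6.27253.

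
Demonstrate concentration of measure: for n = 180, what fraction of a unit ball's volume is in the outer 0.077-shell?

1 - (1-0.077)^180 ≈ 0.9999994551 ≈ 99.999946%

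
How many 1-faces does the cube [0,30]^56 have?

Each of the 2^56 = 72057594037927936 vertices has degree 56; total edges = 56·2^56/2 = 2017612633061982208.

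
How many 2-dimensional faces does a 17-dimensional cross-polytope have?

An n-cross-polytope has 2^(k+1)·C(n,k+1) k-faces. Here 2^3·C(17,3) = 8·680 = 5440.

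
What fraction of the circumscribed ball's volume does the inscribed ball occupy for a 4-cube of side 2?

The radii are 2/2 and 2√4/2, so the volume ratio is (1/√4)^4 = 4^{-4/2} ≈ 0.0625.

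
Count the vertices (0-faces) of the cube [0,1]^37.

Number of vertices = 2^37 = 137438953472.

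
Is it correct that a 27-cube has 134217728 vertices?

True. The 27-cube has 2^27 = 134217728 vertices.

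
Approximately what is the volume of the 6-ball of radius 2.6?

Volume = π^{6/2}·(2.6)^6/Γ(4) ≈ 1596.39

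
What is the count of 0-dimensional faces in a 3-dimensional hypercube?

Number of 0-faces = C(3,0) · 2^(3-0) = 1 · 8 = 8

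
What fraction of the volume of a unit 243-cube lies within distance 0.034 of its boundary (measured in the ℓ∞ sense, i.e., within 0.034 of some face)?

The inner cube has side 1-2·0.034 = 0.932 and volume (0.932)^243 ≈ 3.699e-08, so the shell holds 0.999999963 of the volume.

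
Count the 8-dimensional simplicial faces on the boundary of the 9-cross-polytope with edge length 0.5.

Each 8-face is the convex hull of 9 vertices, one chosen as ±e_i from each of 9 distinct axes: 2^9·C(9,9) = 512.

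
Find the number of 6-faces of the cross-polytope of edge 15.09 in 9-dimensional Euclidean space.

Each 6-face is the convex hull of 7 vertices, one chosen as ±e_i from each of 7 distinct axes: 2^7·C(9,7) = 4608.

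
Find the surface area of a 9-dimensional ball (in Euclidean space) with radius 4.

The surface area of an n-ball is 2π^(n/2) r^(n-1) / Γ(n/2). For n=9, r=4: 2097152·π^4/105 ≈ 1.94554e+06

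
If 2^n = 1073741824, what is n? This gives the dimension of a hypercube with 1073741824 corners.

n = log_2(1073741824) = 30.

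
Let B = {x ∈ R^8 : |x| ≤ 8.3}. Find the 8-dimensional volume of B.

V_8(8.3) = π^(8/2) · (8.3)^8 / Γ(8/2 + 1) ≈ 9.14141e+07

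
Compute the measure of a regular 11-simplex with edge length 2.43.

V_11 = √(12) · 2.43^11 / (11! · 2^(11/2)) ≈ 3.34533e-05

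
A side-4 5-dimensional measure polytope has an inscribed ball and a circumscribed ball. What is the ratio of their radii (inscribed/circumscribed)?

Ratio = (s/2)/(s√5/2) = 5^(-1/2) ≈ 0.447214.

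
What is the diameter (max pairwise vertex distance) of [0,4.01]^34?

d = √(4.01² + 4.01² + ... + 4.01²) [34 terms] = √(34·4.01²) = 4.01√34 ≈ 23.3821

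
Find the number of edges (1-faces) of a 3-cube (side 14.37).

An n-cube has C(n,k)·2^(n-k) k-faces. Here C(3,1)·2^2 = 3·4 = 12.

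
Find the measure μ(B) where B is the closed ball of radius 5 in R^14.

V_14(5) = π^(14/2) · (5)^14 / Γ(14/2 + 1) = 1220703125·π^7/1008 ≈ 3.65762e+09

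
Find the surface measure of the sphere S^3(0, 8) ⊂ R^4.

S = n·V_n(r)/r = 4·V_4(8)/8 (volume-to-surface relation), giving 1024·π^2 ≈ 10106.5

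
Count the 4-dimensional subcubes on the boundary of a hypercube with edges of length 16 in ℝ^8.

Choose 4 of 8 axes to span the face (C(8,4) = 70 ways), then fix each of the remaining 4 coordinates at one of its two extreme values (2^4 = 16 ways): 70·16 = 1120.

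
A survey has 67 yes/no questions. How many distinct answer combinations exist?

The 67-cube has 2^67 = 147573952589676412928 vertices.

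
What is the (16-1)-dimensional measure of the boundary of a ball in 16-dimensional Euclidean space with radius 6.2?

S = n·V_n(r)/r = 16·V_16(6.2)/6.2 (volume-to-surface relation), giving 2.89517e+12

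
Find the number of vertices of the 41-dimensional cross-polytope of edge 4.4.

The 41-dimensional cross-polytope has 2n = 2·41 = 82 vertices.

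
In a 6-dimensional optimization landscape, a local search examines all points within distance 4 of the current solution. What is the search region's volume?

V = 2048·π^3/3 ≈ 21167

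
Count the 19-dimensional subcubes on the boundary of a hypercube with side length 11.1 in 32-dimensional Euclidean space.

f_19(32-cube) = (32 choose 19) · 2^13 = 2845684531200.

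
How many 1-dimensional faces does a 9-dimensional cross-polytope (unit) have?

An n-cross-polytope has 2^(k+1)·C(n,k+1) k-faces. Here 2^2·C(9,2) = 4·36 = 144.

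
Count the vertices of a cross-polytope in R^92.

An n-cross-polytope has 2n vertices; here n = 92, giving 184.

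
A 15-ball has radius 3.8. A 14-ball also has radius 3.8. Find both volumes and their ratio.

V_15(3.8) ≈ 1.89751e+08. V_14(3.8) ≈ 7.84493e+07. Ratio V_15/V_14 ≈ 2.419.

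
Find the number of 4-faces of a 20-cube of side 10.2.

f_4(20-cube) = (20 choose 4) · 2^16 = 317521920.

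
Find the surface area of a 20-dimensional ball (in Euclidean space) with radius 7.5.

The surface area of an n-ball is 2π^(n/2) r^(n-1) / Γ(n/2). For n=20, r=7.5: 54736736297607421875·π^10/234881024 ≈ 2.18238e+16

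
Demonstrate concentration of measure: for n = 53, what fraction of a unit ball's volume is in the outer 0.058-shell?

1 - (1-0.058)^53 ≈ 0.95786 ≈ 95.79%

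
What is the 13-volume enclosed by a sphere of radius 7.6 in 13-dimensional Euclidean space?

V_13(7.6) = π^(13/2) · (7.6)^13 / Γ(13/2 + 1) ≈ 2.56991e+11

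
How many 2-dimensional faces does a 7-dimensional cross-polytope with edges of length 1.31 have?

An n-cross-polytope has 2^(k+1)·C(n,k+1) k-faces. Here 2^3·C(7,3) = 8·35 = 280.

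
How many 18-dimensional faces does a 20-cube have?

An n-cube has C(n,k)·2^(n-k) k-faces. Here C(20,18)·2^2 = 190·4 = 760.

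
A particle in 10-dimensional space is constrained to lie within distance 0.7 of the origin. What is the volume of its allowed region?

V_10(0.7) = π^(10/2) · (0.7)^10 / Γ(10/2 + 1) ≈ 0.0720358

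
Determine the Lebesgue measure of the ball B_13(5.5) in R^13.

V_13(5.5) = π^(13/2) · (5.5)^13 / Γ(13/2 + 1) = 3138428376721·π^6/786240 ≈ 3.83757e+09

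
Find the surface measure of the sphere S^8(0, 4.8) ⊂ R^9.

S_9(4.8) = 2·π^(9/2)·(4.8)^8 / Γ(9/2) ≈ 8.36546e+06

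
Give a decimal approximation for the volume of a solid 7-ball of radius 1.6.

Volume = π^{7/2}·(1.6)^7/Γ(9/2) ≈ 126.829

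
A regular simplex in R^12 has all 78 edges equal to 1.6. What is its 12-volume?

For a regular n-simplex with edge a, V = (a^n / n!)·√((n+1)/2^n). With a=1.6, n=12: V ≈ 3.31051e-08.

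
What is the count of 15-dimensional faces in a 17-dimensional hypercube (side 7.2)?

Number of 15-faces = C(17,15) · 2^(17-15) = 136 · 4 = 544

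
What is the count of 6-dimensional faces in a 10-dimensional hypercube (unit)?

Number of 6-faces = C(10,6) · 2^(10-6) = 210 · 16 = 3360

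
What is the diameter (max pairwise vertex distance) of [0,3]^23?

d = √(3² + 3² + ... + 3²) [23 terms] = √(23·3²) = 3√23 ≈ 14.3875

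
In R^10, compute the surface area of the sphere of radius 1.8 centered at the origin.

|∂B_10(1.8)| ≈ 5058.49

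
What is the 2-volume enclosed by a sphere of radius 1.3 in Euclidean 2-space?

The n-ball volume is π^(n/2)·r^n/Γ(n/2+1). With n=2, r=1.3: V ≈ 5.30929.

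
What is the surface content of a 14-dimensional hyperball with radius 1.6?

S_14(1.6) = 2·π^(14/2)·(1.6)^13 / Γ(14/2) ≈ 3778.39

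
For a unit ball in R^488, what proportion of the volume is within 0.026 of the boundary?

V(inner)/V(outer) = ((1-0.026)/1)^488 ≈ 2.611e-06, so the shell fraction is 0.9999973892.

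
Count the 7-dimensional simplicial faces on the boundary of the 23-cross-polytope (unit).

An n-cross-polytope has 2^(k+1)·C(n,k+1) k-faces. Here 2^8·C(23,8) = 256·490314 = 125520384.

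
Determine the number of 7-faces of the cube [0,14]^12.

f_7(12-cube) = (12 choose 7) · 2^5 = 25344.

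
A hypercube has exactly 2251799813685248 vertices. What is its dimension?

2^n = 2251799813685248 ⇒ n = log_2(2251799813685248) = 51.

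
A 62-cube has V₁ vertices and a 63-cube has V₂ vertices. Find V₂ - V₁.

V₁ = 2^62 = 4611686018427387904. V₂ = 2^63 = 9223372036854775808. V₂ - V₁ = 4611686018427387904.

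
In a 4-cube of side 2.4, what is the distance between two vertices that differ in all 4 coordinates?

The space diagonal of an n-cube of side s is s√n. Here 2.4·√4 = 4.8.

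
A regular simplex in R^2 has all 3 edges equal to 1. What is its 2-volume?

Area = (√3/4) · 1² = 0.433013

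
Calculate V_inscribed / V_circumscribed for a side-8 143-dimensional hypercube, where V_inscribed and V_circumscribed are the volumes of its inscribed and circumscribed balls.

Volume scales as r^n, and r_in/r_out = 1/√143, giving (1/√143)^143 ≈ 7.8248e-155.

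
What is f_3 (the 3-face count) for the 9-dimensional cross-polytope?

f_3(9-orthoplex) = 2^4 · (9 choose 4) = 2016.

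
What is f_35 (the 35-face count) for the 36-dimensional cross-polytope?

An n-cross-polytope has 2^(k+1)·C(n,k+1) k-faces. Here 2^36·C(36,36) = 68719476736·1 = 68719476736.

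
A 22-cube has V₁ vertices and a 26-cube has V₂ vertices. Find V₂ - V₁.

V₁ = 2^22 = 4194304. V₂ = 2^26 = 67108864. V₂ - V₁ = 62914560.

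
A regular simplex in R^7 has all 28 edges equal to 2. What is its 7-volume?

V = (2^7 / 7!) · √((7+1) / 2^7) ≈ 0.00634921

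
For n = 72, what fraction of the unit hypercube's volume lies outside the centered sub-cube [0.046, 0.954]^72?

1 - (1 - 2·0.046)^72 = 1 - 0.908^72 ≈ 0.99904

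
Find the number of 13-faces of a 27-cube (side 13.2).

An n-cube has C(n,k)·2^(n-k) k-faces. Here C(27,13)·2^14 = 20058300·16384 = 328635187200.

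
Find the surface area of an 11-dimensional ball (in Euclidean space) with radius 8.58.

|∂B_11(8.58)| ≈ 4.48095e+10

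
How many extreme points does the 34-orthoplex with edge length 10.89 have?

The 34-dimensional cross-polytope has 2n = 2·34 = 68 vertices.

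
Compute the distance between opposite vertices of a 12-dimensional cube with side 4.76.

||(4.76,4.76,...,4.76)|| = √(12)·4.76 ≈ 16.4891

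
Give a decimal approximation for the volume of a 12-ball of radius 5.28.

V_12(5.28) = π^(12/2) · (5.28)^12 / Γ(12/2 + 1) ≈ 6.26865e+08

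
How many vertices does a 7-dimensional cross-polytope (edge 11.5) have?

Number of vertices = 2n = 14.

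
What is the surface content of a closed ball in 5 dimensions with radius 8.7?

The surface area of an n-ball is 2π^(n/2) r^(n-1) / Γ(n/2). For n=5, r=8.7: 150781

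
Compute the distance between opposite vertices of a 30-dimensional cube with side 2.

d = √(2² + 2² + ... + 2²) [30 terms] = √(30·2²) = 2√30 ≈ 10.9545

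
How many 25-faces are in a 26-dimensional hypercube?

An n-cube has C(n,k)·2^(n-k) k-faces. Here C(26,25)·2^1 = 26·2 = 52.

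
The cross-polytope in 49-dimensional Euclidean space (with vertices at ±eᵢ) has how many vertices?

Number of vertices = 2n = 98.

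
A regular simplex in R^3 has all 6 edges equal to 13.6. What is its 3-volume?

Volume = (√2/12) · 13.6³ = 296.449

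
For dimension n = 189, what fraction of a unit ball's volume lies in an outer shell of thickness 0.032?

1 - (1-0.032)^189 ≈ 0.99786 ≈ 99.79%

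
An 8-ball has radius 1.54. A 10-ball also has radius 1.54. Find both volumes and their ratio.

V_8(1.54) ≈ 128.397. V_10(1.54) ≈ 191.327. Ratio V_8/V_10 ≈ 0.6711.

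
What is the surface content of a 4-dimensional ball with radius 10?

S_4(10) = 2·π^(4/2)·(10)^3 / Γ(4/2) = 2000·π^2 ≈ 19739.2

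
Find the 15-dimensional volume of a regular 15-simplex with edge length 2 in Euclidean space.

For a regular n-simplex with edge a, V = (a^n / n!)·√((n+1)/2^n). With a=2, n=15: V ≈ 5.53714e-10.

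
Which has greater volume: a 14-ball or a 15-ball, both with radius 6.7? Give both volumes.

V_14(6.7) ≈ 2.20123e+11. V_15(6.7) ≈ 9.38754e+11. The 15-ball is larger.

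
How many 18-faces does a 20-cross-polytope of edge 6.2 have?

An n-cross-polytope has 2^(k+1)·C(n,k+1) k-faces. Here 2^19·C(20,19) = 524288·20 = 10485760.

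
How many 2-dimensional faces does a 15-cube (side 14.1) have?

f_2(15-cube) = (15 choose 2) · 2^13 = 860160.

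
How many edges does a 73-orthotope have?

The 73-cube has n·2^(n-1) = 73·2^72 = 73·4722366482869645213696 = 344732753249484100599808 edges.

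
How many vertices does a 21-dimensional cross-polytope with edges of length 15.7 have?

An n-cross-polytope has 2n vertices; here n = 21, giving 42.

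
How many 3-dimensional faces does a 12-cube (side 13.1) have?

An n-cube has C(n,k)·2^(n-k) k-faces. Here C(12,3)·2^9 = 220·512 = 112640.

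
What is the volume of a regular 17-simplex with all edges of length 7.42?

V_17 = √(18) · 7.42^17 / (17! · 2^(17/2)) ≈ 0.0206385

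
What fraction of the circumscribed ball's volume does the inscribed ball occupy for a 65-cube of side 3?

V_in/V_out = n^(-n/2) = 65^(-65/2) ≈ 1.20314e-59.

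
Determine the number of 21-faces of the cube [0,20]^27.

Number of 21-faces = C(27,21) · 2^(27-21) = 296010 · 64 = 18944640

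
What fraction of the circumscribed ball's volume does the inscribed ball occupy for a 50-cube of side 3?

Volume scales as r^n, and r_in/r_out = 1/√50, giving (1/√50)^50 ≈ 3.35544e-43.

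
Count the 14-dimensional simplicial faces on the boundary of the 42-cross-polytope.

f_14(42-orthoplex) = 2^15 · (42 choose 15) = 3233298108121088.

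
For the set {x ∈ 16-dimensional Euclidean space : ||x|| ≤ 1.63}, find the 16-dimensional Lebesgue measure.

Volume = π^{16/2}·(1.63)^16/Γ(9) ≈ 584.36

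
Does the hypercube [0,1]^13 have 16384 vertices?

False. The 13-cube has 2^13 = 8192 vertices.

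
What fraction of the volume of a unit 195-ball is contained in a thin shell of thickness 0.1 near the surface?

V(inner)/V(outer) = ((1-0.1)/1)^195 ≈ 1.195e-09, so the shell fraction is 0.9999999988.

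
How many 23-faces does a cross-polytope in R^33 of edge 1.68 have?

f_23(33-orthoplex) = 2^24 · (33 choose 24) = 647048567193600.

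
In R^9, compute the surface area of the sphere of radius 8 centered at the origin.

|∂B_9(8)| = 536870912·π^4/105 ≈ 4.98058e+08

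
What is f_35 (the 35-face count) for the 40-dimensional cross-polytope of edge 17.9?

f_35(40-orthoplex) = 2^36 · (40 choose 36) = 6280272978903040.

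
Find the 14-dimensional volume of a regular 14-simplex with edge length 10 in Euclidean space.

For a regular n-simplex with edge a, V = (a^n / n!)·√((n+1)/2^n). With a=10, n=14: V ≈ 34.7078.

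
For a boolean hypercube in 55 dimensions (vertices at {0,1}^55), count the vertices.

Each vertex is a binary string of length 55, so there are 2^55 = 36028797018963968.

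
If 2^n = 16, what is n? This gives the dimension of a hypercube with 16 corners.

2^n = 16 ⇒ n = log_2(16) = 4.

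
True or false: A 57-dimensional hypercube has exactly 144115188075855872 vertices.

True. The 57-cube has 2^57 = 144115188075855872 vertices.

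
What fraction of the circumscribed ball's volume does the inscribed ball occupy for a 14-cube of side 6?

V_in/V_out = n^(-n/2) = 14^(-14/2) ≈ 9.48645e-09.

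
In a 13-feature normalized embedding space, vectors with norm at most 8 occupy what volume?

V = 70368744177664·π^6/135135 ≈ 5.00623e+11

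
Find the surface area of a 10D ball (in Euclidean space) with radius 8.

The surface area of an n-ball is 2π^(n/2) r^(n-1) / Γ(n/2). For n=10, r=8: 33554432·π^5/3 ≈ 3.42277e+09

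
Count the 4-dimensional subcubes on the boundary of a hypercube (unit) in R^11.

Choose 4 of 11 axes to span the face (C(11,4) = 330 ways), then fix each of the remaining 7 coordinates at one of its two extreme values (2^7 = 128 ways): 330·128 = 42240.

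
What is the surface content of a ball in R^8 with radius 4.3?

S = n·V_n(r)/r = 8·V_8(4.3)/4.3 (volume-to-surface relation), giving 882587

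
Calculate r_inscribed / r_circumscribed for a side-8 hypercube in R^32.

r_in / r_out = (8/2) / (8√32/2) = 1/√32 ≈ 0.176777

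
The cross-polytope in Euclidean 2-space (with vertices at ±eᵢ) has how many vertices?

The vertices are ±e_1, ..., ±e_2, so there are 2·2 = 4.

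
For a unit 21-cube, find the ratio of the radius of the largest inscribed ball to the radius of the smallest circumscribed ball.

Ratio = (s/2)/(s√21/2) = 21^(-1/2) ≈ 0.218218.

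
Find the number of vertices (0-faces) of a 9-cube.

f_0(9-cube) = (9 choose 0) · 2^9 = 512.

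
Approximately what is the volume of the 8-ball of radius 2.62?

The n-ball volume is π^(n/2)·r^n/Γ(n/2+1). With n=8, r=2.62: V ≈ 9011.53.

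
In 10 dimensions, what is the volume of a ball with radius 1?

V_10(1) = π^(10/2) · (1)^10 / Γ(10/2 + 1) = π^5/120 ≈ 2.55016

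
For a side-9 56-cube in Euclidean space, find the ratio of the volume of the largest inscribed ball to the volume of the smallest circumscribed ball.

The radii are 9/2 and 9√56/2, so the volume ratio is (1/√56)^56 = 56^{-56/2} ≈ 1.12392e-49.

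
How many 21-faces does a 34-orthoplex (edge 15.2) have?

f_21(34-orthoplex) = 2^22 · (34 choose 22) = 2299963543388160.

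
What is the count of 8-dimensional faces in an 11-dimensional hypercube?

Choose 8 of 11 axes to span the face (C(11,8) = 165 ways), then fix each of the remaining 3 coordinates at one of its two extreme values (2^3 = 8 ways): 165·8 = 1320.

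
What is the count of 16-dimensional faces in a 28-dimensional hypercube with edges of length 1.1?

Choose 16 of 28 axes to span the face (C(28,16) = 30421755 ways), then fix each of the remaining 12 coordinates at one of its two extreme values (2^12 = 4096 ways): 30421755·4096 = 124607508480.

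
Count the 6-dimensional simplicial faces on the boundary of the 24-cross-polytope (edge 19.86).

An n-cross-polytope has 2^(k+1)·C(n,k+1) k-faces. Here 2^7·C(24,7) = 128·346104 = 44301312.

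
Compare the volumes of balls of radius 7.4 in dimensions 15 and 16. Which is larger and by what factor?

V_15(7.4) ≈ 4.16779e+12, V_16(7.4) ≈ 1.90277e+13. The 16-ball is larger by a factor of 4.565.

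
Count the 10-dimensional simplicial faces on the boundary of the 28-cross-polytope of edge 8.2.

An n-cross-polytope has 2^(k+1)·C(n,k+1) k-faces. Here 2^11·C(28,11) = 2048·21474180 = 43979120640.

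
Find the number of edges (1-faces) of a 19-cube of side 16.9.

f_1(19-cube) = (19 choose 1) · 2^18 = 4980736.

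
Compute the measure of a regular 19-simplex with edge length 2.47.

V_19 = √(20) · 2.47^19 / (19! · 2^(19/2)) ≈ 1.46851e-12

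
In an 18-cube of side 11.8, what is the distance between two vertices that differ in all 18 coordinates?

||(11.8,11.8,...,11.8)|| = √(18)·11.8 ≈ 50.0632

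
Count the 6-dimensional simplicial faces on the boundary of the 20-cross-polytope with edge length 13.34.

Number of 6-faces = 2^(6+1) · C(20,6+1) = 128 · 77520 = 9922560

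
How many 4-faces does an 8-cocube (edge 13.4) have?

f_4(8-orthoplex) = 2^5 · (8 choose 5) = 1792.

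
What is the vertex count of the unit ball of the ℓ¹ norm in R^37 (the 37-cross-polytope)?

Number of vertices = 2n = 74.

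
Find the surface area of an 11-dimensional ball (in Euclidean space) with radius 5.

The surface area of an n-ball is 2π^(n/2) r^(n-1) / Γ(n/2). For n=11, r=5: 125000000·π^5/189 ≈ 2.02394e+08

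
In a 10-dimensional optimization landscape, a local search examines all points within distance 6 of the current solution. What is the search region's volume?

V_10(6) = π^(10/2) · (6)^10 / Γ(10/2 + 1) = 2519424·π^5/5 ≈ 1.54199e+08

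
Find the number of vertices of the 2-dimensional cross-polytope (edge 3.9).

The 2-dimensional cross-polytope has 2n = 2·2 = 4 vertices.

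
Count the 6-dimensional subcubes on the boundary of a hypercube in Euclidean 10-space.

An n-cube has C(n,k)·2^(n-k) k-faces. Here C(10,6)·2^4 = 210·16 = 3360.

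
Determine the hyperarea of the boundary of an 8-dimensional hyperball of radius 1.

|∂B_8(1)| = π^4/3 ≈ 32.4697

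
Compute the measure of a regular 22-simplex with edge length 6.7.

For a regular n-simplex with edge a, V = (a^n / n!)·√((n+1)/2^n). With a=6.7, n=22: V ≈ 3.10751e-06.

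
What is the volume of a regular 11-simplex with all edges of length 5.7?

V_11 = √(12) · 5.7^11 / (11! · 2^(11/2)) ≈ 0.395725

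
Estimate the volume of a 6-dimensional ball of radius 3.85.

Volume = π^{6/2}·(3.85)^6/Γ(4) ≈ 16829.2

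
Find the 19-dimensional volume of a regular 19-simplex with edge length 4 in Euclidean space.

V_19 = √(20) · 4^19 / (19! · 2^(19/2)) ≈ 1.39565e-08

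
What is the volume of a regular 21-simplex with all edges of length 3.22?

V = (3.22^21 / 21!) · √((21+1) / 2^21) ≈ 2.93107e-12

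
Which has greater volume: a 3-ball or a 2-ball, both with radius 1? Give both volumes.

V_3(1) ≈ 4.18879. V_2(1) ≈ 3.14159. The 3-ball is larger.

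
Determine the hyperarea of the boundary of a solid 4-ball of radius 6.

|∂B_4(6)| = 432·π^2 ≈ 4263.67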